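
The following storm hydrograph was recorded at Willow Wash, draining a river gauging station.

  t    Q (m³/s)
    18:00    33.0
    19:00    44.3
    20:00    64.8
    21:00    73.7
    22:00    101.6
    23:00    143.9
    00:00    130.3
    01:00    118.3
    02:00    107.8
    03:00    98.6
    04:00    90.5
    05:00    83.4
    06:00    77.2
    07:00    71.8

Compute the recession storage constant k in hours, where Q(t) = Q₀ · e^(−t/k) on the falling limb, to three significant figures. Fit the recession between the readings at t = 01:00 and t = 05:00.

k ≈ 11.4 h

On the falling limb, Q drops from 118.3 to 83.4 m³/s between t = 01:00 and t = 05:00 (Δt = 4 h).
k = −Δt / ln(Q₂/Q₁) = −4 / ln(83.4/118.3) = 11.4 h.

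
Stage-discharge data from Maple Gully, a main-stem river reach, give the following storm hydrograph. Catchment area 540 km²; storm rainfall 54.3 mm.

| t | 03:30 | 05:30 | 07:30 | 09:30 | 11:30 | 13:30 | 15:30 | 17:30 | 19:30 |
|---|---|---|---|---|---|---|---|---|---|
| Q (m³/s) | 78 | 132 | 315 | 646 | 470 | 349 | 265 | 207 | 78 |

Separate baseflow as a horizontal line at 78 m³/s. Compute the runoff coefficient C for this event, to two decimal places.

C ≈ 0.45

ΣQ_DR = 1838 m³/s; V = ΣQ_DR·Δt = 1.323 × 10^7 m³.
Runoff depth d = V / A = 24.51 mm.
C = d / P = 24.51 / 54.3 = 0.45.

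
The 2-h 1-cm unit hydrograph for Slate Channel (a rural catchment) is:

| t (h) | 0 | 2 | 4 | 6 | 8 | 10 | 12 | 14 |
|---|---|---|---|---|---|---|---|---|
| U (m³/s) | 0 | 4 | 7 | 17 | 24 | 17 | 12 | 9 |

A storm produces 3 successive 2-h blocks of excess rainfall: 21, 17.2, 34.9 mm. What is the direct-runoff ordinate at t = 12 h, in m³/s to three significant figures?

By discrete convolution, Q_j = Σ (P_i / 10 mm) · U_{j−i}.
At t = 12 h (j=6): Q = (21/10)·12 + (17.2/10)·17 + (34.9/10)·24 = 138 m³/s.

Q ≈ 138 m³/s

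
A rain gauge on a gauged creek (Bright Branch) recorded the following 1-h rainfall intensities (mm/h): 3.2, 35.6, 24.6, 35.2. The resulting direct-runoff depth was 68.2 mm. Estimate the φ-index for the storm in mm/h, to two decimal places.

Only the 3 blocks with intensity above φ contribute runoff: 35.6, 24.6, 35.2 mm/h.
Σ(I−φ)·Δt = d  ⇒  (35.6+24.6+35.2 − 3φ)·1 = 68.2
φ = (95.40 − 68.2/1) / 3 = 9.07 mm/h.

φ ≈ 9.07 mm/h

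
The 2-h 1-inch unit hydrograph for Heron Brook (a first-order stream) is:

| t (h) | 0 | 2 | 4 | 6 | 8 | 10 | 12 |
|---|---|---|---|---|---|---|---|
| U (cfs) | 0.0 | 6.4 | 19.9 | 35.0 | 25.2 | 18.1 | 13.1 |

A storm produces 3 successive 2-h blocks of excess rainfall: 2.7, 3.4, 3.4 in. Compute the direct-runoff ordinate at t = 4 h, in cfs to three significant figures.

Q ≈ 75.5 cfs

By discrete convolution, Q_j = Σ (P_i / 1 in) · U_{j−i}.
At t = 4 h (j=2): Q = (2.7/1)·19.9 + (3.4/1)·6.4 + (3.4/1)·0.0 = 75.5 cfs.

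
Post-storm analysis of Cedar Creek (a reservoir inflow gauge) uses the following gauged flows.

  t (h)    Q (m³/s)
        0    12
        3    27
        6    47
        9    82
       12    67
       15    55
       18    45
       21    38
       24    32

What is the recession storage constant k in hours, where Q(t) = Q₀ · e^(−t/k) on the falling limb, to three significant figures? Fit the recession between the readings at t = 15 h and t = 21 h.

On the falling limb, Q drops from 55 to 38 m³/s between t = 15 h and t = 21 h (Δt = 6 h).
k = −Δt / ln(Q₂/Q₁) = −6 / ln(38/55) = 16.2 h.

k ≈ 16.2 h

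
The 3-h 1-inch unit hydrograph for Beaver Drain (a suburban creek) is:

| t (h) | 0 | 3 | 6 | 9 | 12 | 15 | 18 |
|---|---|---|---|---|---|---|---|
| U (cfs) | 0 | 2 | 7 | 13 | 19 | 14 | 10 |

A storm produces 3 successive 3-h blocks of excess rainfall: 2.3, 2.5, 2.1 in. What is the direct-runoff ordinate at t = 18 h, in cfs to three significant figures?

Q ≈ 97.9 cfs

By discrete convolution, Q_j = Σ (P_i / 1 in) · U_{j−i}.
At t = 18 h (j=6): Q = (2.3/1)·10 + (2.5/1)·14 + (2.1/1)·19 = 97.9 cfs.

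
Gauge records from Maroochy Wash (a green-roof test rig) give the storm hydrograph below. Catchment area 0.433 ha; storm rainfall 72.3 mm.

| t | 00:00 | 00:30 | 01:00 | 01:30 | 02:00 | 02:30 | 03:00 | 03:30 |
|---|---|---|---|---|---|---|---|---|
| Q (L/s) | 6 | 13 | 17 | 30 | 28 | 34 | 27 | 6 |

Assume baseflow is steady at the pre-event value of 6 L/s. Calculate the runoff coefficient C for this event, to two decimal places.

C ≈ 0.65

ΣQ_DR = 113.0 L/s; V = ΣQ_DR·Δt = 2.034 × 10^5 L.
Runoff depth d = V / A = 46.97 mm.
C = d / P = 46.97 / 72.3 = 0.65.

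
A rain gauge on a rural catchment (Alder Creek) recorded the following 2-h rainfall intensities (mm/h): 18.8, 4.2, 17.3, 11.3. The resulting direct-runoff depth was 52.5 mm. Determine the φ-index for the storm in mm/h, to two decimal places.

φ ≈ 7.05 mm/h

Only the 3 blocks with intensity above φ contribute runoff: 18.8, 17.3, 11.3 mm/h.
Σ(I−φ)·Δt = d  ⇒  (18.8+17.3+11.3 − 3φ)·2 = 52.5
φ = (47.40 − 52.5/2) / 3 = 7.05 mm/h.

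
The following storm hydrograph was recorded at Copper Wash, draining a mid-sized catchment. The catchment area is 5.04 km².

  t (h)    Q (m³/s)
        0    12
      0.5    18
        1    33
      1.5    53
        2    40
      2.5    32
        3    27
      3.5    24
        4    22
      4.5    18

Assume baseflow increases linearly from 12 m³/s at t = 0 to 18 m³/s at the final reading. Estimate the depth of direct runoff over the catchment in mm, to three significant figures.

d ≈ 46.1 mm

Direct runoff: 0.00, 5.33, 19.67, 39.00, 25.33, 16.67, 11.00, 7.33, 4.67, 0.00 m³/s; ΣQ_DR = 129.0 m³/s.
V = ΣQ_DR · Δt = 129.0 × 1800 s = 2.322 × 10^5 m³.
Over A = 5.04 km², depth = V / A = 46.1 mm.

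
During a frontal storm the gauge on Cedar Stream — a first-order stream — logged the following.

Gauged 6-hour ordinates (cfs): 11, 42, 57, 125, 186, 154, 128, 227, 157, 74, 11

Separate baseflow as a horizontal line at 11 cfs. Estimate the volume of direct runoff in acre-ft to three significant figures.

V ≈ 521 acre-ft

Direct-runoff ordinates (Q − Q_b): 0.0, 31.0, 46.0, 114.0, 175.0, 143.0, 117.0, 216.0, 146.0, 63.0, 0.0 cfs.
ΣQ_DR = 1051 cfs.
With Δt = 6 h = 21600 s, V = ΣQ_DR · Δt = 1051 × 21600 = 2.27 × 10^7 ft³ = 521 acre-ft.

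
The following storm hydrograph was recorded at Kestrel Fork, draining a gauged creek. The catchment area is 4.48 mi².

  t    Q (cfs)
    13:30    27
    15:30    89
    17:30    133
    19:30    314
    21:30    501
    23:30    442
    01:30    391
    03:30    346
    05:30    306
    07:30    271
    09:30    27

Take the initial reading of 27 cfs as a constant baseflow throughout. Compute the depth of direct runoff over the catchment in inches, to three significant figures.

Direct runoff: 0.0, 62.0, 106.0, 287.0, 474.0, 415.0, 364.0, 319.0, 279.0, 244.0, 0.0 cfs; ΣQ_DR = 2550 cfs.
V = ΣQ_DR · Δt = 2550 × 7200 s = 1.836 × 10^7 ft³.
Over A = 4.48 mi², depth = V / A = 1.76 in.

d ≈ 1.76 in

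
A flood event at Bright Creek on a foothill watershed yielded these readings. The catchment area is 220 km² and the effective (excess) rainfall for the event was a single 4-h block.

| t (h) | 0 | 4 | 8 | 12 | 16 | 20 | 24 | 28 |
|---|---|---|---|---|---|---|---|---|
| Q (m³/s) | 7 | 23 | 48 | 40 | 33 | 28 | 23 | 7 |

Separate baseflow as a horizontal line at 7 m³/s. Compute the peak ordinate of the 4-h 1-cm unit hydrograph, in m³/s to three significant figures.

U_p ≈ 40.9 m³/s

Direct runoff: 0.0, 16.0, 41.0, 33.0, 26.0, 21.0, 16.0, 0.0 m³/s; ΣQ_DR = 153.0 m³/s, peak = 41.0 m³/s.
Runoff depth d = ΣQ_DR·Δt / A = 153.0 × 14400 / (220 km²) = 10.01 mm.
The 1-cm UH is the DRH scaled by (10 mm)/d, so U_p = 41.0 × 10/10.01 = 40.9 m³/s.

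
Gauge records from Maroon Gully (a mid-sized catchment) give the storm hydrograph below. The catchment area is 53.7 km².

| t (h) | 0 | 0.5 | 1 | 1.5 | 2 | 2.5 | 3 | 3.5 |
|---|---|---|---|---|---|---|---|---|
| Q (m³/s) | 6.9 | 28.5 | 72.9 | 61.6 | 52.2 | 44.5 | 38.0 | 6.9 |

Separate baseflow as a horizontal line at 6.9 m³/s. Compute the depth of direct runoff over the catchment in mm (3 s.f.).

Direct runoff: 0.0, 21.6, 66.0, 54.7, 45.3, 37.6, 31.1, 0.0 m³/s; ΣQ_DR = 256.3 m³/s.
V = ΣQ_DR · Δt = 256.3 × 1800 s = 4.613 × 10^5 m³.
Over A = 53.7 km², depth = V / A = 8.59 mm.

d ≈ 8.59 mm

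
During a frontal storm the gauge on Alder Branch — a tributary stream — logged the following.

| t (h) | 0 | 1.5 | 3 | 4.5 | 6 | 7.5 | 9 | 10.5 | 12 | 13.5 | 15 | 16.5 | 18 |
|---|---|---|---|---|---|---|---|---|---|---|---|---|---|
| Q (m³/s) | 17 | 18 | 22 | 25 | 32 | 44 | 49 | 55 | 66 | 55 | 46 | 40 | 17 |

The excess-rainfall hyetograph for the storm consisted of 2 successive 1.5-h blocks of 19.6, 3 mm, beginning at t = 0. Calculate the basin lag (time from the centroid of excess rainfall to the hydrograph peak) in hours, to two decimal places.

t_L ≈ 11.05 h

Centroid of excess rainfall: t_c = Σ P_i·t̄_i / ΣP_i = 0.9491 h (block centres at 0.75, 2.25 h).
Hydrograph peak occurs at t = 12 h, so basin lag t_L = 12 − 0.9491 = 11.05 h.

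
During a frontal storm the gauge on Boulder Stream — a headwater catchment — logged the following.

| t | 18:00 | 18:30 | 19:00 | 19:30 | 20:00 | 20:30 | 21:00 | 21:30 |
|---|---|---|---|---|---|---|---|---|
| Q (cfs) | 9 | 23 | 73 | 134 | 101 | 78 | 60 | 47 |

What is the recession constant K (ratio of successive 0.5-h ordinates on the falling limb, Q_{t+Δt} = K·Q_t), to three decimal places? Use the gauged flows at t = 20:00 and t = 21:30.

Using the recession-limb readings at t = 20:00 and t = 21:30: Q falls from 101 to 47 cfs over 3 intervals.
K = (Q₂/Q₁)^(1/3) = (47/101)^(1/3) = 0.775.

K ≈ 0.775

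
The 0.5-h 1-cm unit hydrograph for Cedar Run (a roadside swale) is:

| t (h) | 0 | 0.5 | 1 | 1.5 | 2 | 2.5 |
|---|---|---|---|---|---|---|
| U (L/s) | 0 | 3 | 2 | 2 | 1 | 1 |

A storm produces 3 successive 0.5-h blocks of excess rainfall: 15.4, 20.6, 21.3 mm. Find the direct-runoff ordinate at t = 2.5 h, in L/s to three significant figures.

Q ≈ 7.86 L/s

By discrete convolution, Q_j = Σ (P_i / 10 mm) · U_{j−i}.
At t = 2.5 h (j=5): Q = (15.4/10)·1 + (20.6/10)·1 + (21.3/10)·2 = 7.86 L/s.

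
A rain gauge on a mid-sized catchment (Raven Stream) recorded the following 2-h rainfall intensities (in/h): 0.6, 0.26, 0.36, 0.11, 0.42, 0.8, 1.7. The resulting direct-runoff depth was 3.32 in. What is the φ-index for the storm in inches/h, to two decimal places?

Only the 3 blocks with intensity above φ contribute runoff: 0.6, 0.8, 1.7 in/h.
Σ(I−φ)·Δt = d  ⇒  (0.6+0.8+1.7 − 3φ)·2 = 3.32
φ = (3.100 − 3.32/2) / 3 = 0.48 in/h.

φ ≈ 0.48 in/h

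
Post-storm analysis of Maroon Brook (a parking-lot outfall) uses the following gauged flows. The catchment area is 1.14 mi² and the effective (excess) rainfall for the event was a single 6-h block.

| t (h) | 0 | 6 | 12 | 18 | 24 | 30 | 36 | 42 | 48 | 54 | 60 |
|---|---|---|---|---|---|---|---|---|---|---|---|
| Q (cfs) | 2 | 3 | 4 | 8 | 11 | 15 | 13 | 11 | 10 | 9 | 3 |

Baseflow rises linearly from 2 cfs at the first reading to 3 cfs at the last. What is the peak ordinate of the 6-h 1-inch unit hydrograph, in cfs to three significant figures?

Direct runoff: 0.00, 0.90, 1.80, 5.70, 8.60, 12.50, 10.40, 8.30, 7.20, 6.10, 0.00 cfs; ΣQ_DR = 61.50 cfs, peak = 12.50 cfs.
Runoff depth d = ΣQ_DR·Δt / A = 61.50 × 21600 / (1.14 mi²) = 0.5016 in.
The 1-inch UH is the DRH scaled by (1 in)/d, so U_p = 12.50 × 1/0.5016 = 24.9 cfs.

U_p ≈ 24.9 cfs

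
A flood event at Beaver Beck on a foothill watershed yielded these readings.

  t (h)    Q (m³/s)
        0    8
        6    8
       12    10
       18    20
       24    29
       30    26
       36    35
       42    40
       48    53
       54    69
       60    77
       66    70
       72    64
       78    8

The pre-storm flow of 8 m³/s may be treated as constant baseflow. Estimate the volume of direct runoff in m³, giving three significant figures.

Direct-runoff ordinates (Q − Q_b): 0.0, 0.0, 2.0, 12.0, 21.0, 18.0, 27.0, 32.0, 45.0, 61.0, 69.0, 62.0, 56.0, 0.0 m³/s.
ΣQ_DR = 405.0 m³/s.
With Δt = 6 h = 21600 s, V = ΣQ_DR · Δt = 405.0 × 21600 = 8.75 × 10^6 m³.

V ≈ 8.75 × 10^6 m³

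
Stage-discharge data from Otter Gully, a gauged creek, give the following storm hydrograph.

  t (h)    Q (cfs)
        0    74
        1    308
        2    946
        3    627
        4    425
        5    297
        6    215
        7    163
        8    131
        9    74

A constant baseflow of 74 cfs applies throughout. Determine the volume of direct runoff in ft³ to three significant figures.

Direct-runoff ordinates (Q − Q_b): 0.0, 234.0, 872.0, 553.0, 351.0, 223.0, 141.0, 89.0, 57.0, 0.0 cfs.
ΣQ_DR = 2520 cfs.
With Δt = 1 h = 3600 s, V = ΣQ_DR · Δt = 2520 × 3600 = 9.07 × 10^6 ft³.

V ≈ 9.07 × 10^6 ft³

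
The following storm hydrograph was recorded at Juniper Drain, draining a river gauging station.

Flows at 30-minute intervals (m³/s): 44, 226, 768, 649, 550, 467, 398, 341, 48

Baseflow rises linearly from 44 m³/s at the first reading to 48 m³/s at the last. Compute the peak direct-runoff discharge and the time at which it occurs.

Q_p = 723.00 m³/s at t = 1 h

Subtracting baseflow gives direct-runoff ordinates: 0.00, 181.50, 723.00, 603.50, 504.00, 420.50, 351.00, 293.50, 0.00 m³/s.
The maximum is 723.00 m³/s, occurring at the reading for t = 1 h.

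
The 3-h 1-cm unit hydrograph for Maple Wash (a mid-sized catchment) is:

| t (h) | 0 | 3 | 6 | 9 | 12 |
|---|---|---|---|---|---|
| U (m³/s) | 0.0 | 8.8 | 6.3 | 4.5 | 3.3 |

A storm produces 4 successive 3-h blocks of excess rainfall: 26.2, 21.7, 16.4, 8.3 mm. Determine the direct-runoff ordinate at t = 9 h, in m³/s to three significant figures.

Q ≈ 39.9 m³/s

By discrete convolution, Q_j = Σ (P_i / 10 mm) · U_{j−i}.
At t = 9 h (j=3): Q = (26.2/10)·4.5 + (21.7/10)·6.3 + (16.4/10)·8.8 + (8.3/10)·0.0 = 39.9 m³/s.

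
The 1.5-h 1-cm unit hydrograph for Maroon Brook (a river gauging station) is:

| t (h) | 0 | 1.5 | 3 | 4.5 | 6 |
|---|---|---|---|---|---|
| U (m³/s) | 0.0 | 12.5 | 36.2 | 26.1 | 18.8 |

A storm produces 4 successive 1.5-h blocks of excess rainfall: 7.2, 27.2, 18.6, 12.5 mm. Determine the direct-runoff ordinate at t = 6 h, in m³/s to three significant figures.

By discrete convolution, Q_j = Σ (P_i / 10 mm) · U_{j−i}.
At t = 6 h (j=4): Q = (7.2/10)·18.8 + (27.2/10)·26.1 + (18.6/10)·36.2 + (12.5/10)·12.5 = 167 m³/s.

Q ≈ 167 m³/s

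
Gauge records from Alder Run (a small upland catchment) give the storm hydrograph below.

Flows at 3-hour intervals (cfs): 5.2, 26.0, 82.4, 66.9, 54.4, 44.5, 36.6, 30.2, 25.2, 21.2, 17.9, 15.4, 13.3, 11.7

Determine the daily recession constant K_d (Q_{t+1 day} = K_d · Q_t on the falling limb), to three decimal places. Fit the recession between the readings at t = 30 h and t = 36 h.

Between t = 30 h and t = 36 h the flow falls from 17.9 to 13.3 cfs over 2×3 h = 6 h.
Per-interval ratio K = (13.3/17.9)^(1/2) = 0.8620; K_d = K^(24/3) = 0.305.

K_d ≈ 0.305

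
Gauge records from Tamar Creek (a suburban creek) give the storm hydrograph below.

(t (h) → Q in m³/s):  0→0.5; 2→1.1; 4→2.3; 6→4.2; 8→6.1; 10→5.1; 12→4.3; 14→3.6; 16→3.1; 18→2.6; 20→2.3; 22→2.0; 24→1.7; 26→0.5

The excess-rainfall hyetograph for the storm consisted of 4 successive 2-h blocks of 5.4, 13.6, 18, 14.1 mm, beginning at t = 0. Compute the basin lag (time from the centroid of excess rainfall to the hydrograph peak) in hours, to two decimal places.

t_L ≈ 3.40 h

Centroid of excess rainfall: t_c = Σ P_i·t̄_i / ΣP_i = 4.5969 h (block centres at 1, 3, 5, 7 h).
Hydrograph peak occurs at t = 8 h, so basin lag t_L = 8 − 4.5969 = 3.40 h.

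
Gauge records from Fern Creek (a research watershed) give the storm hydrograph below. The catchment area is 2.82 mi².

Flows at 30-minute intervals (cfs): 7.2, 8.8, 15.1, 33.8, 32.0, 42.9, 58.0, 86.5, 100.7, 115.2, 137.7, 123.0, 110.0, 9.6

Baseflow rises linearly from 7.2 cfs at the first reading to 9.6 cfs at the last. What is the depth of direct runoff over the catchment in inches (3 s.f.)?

Direct runoff: 0.00, 1.42, 7.53, 26.05, 24.06, 34.78, 49.69, 78.01, 92.02, 106.34, 128.65, 113.77, 100.58, 0.00 cfs; ΣQ_DR = 762.9 cfs.
V = ΣQ_DR · Δt = 762.9 × 1800 s = 1.373 × 10^6 ft³.
Over A = 2.82 mi², depth = V / A = 0.210 in.

d ≈ 0.210 in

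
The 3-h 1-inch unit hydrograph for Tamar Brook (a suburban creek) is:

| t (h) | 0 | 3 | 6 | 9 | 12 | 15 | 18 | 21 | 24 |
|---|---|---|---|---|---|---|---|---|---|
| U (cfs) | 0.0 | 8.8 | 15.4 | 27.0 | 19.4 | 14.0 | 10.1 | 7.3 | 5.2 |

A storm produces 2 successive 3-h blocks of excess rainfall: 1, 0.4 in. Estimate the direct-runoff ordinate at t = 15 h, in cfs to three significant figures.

Q ≈ 21.8 cfs

By discrete convolution, Q_j = Σ (P_i / 1 in) · U_{j−i}.
At t = 15 h (j=5): Q = (1/1)·14.0 + (0.4/1)·19.4 = 21.8 cfs.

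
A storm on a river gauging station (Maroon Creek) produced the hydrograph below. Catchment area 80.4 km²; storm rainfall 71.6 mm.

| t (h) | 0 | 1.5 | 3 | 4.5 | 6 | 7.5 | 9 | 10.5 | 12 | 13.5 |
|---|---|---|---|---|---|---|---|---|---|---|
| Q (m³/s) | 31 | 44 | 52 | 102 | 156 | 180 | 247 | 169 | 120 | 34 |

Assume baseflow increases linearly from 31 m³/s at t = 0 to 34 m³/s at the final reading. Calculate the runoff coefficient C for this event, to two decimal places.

C ≈ 0.76

ΣQ_DR = 810.0 m³/s; V = ΣQ_DR·Δt = 4.374 × 10^6 m³.
Runoff depth d = V / A = 54.40 mm.
C = d / P = 54.40 / 71.6 = 0.76.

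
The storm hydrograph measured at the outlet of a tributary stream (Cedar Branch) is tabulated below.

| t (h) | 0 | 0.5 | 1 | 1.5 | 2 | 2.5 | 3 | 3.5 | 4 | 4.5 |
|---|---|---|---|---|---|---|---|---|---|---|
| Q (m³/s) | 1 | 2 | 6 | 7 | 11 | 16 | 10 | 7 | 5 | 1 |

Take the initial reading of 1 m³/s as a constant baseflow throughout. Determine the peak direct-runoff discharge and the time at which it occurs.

Subtracting baseflow gives direct-runoff ordinates: 0.0, 1.0, 5.0, 6.0, 10.0, 15.0, 9.0, 6.0, 4.0, 0.0 m³/s.
The maximum is 15.0 m³/s, occurring at the reading for t = 2.5 h.

Q_p = 15.0 m³/s at t = 2.5 h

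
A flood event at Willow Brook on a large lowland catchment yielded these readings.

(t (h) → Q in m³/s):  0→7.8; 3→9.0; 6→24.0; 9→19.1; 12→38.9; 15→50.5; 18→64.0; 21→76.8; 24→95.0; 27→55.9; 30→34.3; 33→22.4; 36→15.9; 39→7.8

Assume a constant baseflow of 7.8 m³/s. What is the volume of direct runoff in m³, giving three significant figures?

V ≈ 4.45 × 10^6 m³

Direct-runoff ordinates (Q − Q_b): 0.0, 1.2, 16.2, 11.3, 31.1, 42.7, 56.2, 69.0, 87.2, 48.1, 26.5, 14.6, 8.1, 0.0 m³/s.
ΣQ_DR = 412.2 m³/s.
With Δt = 3 h = 10800 s, V = ΣQ_DR · Δt = 412.2 × 10800 = 4.45 × 10^6 m³.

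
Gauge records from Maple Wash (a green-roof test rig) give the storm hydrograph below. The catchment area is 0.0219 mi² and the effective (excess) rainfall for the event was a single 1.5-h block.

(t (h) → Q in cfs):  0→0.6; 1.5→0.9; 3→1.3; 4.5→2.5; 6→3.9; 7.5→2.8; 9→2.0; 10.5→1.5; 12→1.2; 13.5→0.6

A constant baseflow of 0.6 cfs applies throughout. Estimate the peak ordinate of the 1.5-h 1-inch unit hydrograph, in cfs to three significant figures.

U_p ≈ 2.75 cfs

Direct runoff: 0.0, 0.3, 0.7, 1.9, 3.3, 2.2, 1.4, 0.9, 0.6, 0.0 cfs; ΣQ_DR = 11.30 cfs, peak = 3.3 cfs.
Runoff depth d = ΣQ_DR·Δt / A = 11.30 × 5400 / (0.0219 mi²) = 1.199 in.
The 1-inch UH is the DRH scaled by (1 in)/d, so U_p = 3.3 × 1/1.199 = 2.75 cfs.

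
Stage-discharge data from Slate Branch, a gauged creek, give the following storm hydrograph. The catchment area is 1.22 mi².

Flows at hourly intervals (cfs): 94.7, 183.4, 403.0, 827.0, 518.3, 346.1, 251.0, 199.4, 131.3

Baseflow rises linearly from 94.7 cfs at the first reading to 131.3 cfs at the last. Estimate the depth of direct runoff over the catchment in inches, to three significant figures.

d ≈ 2.46 in

Direct runoff: 0.00, 84.12, 299.15, 718.58, 405.30, 228.53, 128.85, 72.67, 0.00 cfs; ΣQ_DR = 1937 cfs.
V = ΣQ_DR · Δt = 1937 × 3600 s = 6.974 × 10^6 ft³.
Over A = 1.22 mi², depth = V / A = 2.46 in.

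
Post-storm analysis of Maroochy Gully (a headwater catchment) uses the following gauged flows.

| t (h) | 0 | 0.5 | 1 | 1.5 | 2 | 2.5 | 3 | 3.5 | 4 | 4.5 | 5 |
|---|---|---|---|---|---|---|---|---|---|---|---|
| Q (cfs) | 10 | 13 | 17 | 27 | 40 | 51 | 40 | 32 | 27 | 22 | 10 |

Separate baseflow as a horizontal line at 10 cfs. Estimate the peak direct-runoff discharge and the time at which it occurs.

Subtracting baseflow gives direct-runoff ordinates: 0.0, 3.0, 7.0, 17.0, 30.0, 41.0, 30.0, 22.0, 17.0, 12.0, 0.0 cfs.
The maximum is 41.0 cfs, occurring at the reading for t = 2.5 h.

Q_p = 41.0 cfs at t = 2.5 h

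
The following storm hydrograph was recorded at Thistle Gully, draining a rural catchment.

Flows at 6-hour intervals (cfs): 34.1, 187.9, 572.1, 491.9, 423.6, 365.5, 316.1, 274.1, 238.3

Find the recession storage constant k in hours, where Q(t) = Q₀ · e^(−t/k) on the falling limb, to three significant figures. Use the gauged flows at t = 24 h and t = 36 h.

On the falling limb, Q drops from 423.6 to 316.1 cfs between t = 24 h and t = 36 h (Δt = 12 h).
k = −Δt / ln(Q₂/Q₁) = −12 / ln(316.1/423.6) = 41.0 h.

k ≈ 41.0 h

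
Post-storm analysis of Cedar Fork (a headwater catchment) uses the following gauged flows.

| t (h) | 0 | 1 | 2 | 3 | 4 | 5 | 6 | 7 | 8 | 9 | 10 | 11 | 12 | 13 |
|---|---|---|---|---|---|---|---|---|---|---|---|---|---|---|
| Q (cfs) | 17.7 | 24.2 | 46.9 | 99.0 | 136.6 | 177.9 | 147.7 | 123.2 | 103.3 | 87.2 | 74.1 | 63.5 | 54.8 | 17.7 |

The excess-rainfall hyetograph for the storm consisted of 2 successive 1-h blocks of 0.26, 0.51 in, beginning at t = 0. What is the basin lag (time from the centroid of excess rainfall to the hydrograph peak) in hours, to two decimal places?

t_L ≈ 3.84 h

Centroid of excess rainfall: t_c = Σ P_i·t̄_i / ΣP_i = 1.1623 h (block centres at 0.5, 1.5 h).
Hydrograph peak occurs at t = 5 h, so basin lag t_L = 5 − 1.1623 = 3.84 h.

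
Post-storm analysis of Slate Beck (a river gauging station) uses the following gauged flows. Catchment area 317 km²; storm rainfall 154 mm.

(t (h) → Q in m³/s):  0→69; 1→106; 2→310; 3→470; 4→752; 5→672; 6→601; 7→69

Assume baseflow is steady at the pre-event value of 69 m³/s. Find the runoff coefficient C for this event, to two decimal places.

ΣQ_DR = 2497 m³/s; V = ΣQ_DR·Δt = 8.989 × 10^6 m³.
Runoff depth d = V / A = 28.36 mm.
C = d / P = 28.36 / 154 = 0.18.

C ≈ 0.18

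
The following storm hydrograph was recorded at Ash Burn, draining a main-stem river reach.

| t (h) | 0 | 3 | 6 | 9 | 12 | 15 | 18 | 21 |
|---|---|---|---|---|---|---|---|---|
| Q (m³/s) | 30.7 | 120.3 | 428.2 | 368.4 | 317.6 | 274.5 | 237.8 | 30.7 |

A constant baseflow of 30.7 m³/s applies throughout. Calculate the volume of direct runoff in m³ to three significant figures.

Direct-runoff ordinates (Q − Q_b): 0.0, 89.6, 397.5, 337.7, 286.9, 243.8, 207.1, 0.0 m³/s.
ΣQ_DR = 1563 m³/s.
With Δt = 3 h = 10800 s, V = ΣQ_DR · Δt = 1563 × 10800 = 1.69 × 10^7 m³.

V ≈ 1.69 × 10^7 m³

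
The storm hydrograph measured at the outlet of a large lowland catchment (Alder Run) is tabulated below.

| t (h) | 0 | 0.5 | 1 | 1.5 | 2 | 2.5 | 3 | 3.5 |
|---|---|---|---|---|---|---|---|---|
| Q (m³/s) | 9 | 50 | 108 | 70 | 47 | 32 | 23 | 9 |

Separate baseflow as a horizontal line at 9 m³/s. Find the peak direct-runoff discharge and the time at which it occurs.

Q_p = 99.0 m³/s at t = 1 h

Subtracting baseflow gives direct-runoff ordinates: 0.0, 41.0, 99.0, 61.0, 38.0, 23.0, 14.0, 0.0 m³/s.
The maximum is 99.0 m³/s, occurring at the reading for t = 1 h.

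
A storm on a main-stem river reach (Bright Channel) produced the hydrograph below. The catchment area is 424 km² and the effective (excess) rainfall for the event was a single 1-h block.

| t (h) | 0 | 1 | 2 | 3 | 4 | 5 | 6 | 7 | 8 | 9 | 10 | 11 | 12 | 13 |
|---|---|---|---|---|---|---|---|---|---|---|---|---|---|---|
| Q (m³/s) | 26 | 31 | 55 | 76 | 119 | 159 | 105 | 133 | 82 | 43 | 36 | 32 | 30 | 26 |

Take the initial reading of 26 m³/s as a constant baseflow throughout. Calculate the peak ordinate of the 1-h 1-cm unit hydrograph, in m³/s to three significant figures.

Direct runoff: 0.0, 5.0, 29.0, 50.0, 93.0, 133.0, 79.0, 107.0, 56.0, 17.0, 10.0, 6.0, 4.0, 0.0 m³/s; ΣQ_DR = 589.0 m³/s, peak = 133.0 m³/s.
Runoff depth d = ΣQ_DR·Δt / A = 589.0 × 3600 / (424 km²) = 5.001 mm.
The 1-cm UH is the DRH scaled by (10 mm)/d, so U_p = 133.0 × 10/5.001 = 266 m³/s.

U_p ≈ 266 m³/s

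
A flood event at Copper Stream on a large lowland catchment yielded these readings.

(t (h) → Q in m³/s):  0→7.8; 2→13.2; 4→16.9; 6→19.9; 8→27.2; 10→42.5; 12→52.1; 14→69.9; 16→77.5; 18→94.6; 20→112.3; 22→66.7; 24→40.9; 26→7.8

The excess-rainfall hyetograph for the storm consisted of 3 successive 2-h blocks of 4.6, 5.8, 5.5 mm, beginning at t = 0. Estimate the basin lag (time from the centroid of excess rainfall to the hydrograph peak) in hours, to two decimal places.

Centroid of excess rainfall: t_c = Σ P_i·t̄_i / ΣP_i = 3.1132 h (block centres at 1, 3, 5 h).
Hydrograph peak occurs at t = 20 h, so basin lag t_L = 20 − 3.1132 = 16.89 h.

t_L ≈ 16.89 h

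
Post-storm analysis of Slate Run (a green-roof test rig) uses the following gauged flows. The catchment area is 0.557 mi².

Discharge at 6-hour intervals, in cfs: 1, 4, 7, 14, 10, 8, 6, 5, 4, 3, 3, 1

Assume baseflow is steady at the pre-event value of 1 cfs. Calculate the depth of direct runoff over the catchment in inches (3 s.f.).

d ≈ 0.901 in

Direct runoff: 0.0, 3.0, 6.0, 13.0, 9.0, 7.0, 5.0, 4.0, 3.0, 2.0, 2.0, 0.0 cfs; ΣQ_DR = 54.00 cfs.
V = ΣQ_DR · Δt = 54.00 × 21600 s = 1.166 × 10^6 ft³.
Over A = 0.557 mi², depth = V / A = 0.901 in.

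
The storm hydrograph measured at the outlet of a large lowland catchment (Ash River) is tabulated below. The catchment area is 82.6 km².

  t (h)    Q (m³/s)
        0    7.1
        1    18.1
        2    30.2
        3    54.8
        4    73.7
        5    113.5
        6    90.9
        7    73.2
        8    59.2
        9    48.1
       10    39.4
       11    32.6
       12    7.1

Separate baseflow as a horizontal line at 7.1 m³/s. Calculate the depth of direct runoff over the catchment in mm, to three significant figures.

d ≈ 24.2 mm

Direct runoff: 0.0, 11.0, 23.1, 47.7, 66.6, 106.4, 83.8, 66.1, 52.1, 41.0, 32.3, 25.5, 0.0 m³/s; ΣQ_DR = 555.6 m³/s.
V = ΣQ_DR · Δt = 555.6 × 3600 s = 2.000 × 10^6 m³.
Over A = 82.6 km², depth = V / A = 24.2 mm.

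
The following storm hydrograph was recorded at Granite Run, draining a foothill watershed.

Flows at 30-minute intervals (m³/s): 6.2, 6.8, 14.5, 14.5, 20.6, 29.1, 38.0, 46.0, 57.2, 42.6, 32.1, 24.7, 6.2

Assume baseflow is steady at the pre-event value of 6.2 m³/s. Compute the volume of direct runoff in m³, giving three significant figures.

Direct-runoff ordinates (Q − Q_b): 0.0, 0.6, 8.3, 8.3, 14.4, 22.9, 31.8, 39.8, 51.0, 36.4, 25.9, 18.5, 0.0 m³/s.
ΣQ_DR = 257.9 m³/s.
With Δt = 0.5 h = 1800 s, V = ΣQ_DR · Δt = 257.9 × 1800 = 4.64 × 10^5 m³.

V ≈ 4.64 × 10^5 m³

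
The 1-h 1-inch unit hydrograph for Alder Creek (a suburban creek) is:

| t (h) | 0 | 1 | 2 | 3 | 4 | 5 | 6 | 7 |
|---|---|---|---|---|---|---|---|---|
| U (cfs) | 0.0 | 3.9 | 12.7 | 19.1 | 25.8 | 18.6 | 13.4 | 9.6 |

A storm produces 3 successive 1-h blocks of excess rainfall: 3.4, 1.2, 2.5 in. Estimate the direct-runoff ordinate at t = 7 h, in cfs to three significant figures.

By discrete convolution, Q_j = Σ (P_i / 1 in) · U_{j−i}.
At t = 7 h (j=7): Q = (3.4/1)·9.6 + (1.2/1)·13.4 + (2.5/1)·18.6 = 95.2 cfs.

Q ≈ 95.2 cfs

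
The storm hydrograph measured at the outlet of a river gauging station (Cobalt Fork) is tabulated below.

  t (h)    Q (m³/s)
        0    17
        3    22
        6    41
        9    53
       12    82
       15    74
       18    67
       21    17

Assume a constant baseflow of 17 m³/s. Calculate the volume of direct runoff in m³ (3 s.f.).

V ≈ 2.56 × 10^6 m³

Direct-runoff ordinates (Q − Q_b): 0.0, 5.0, 24.0, 36.0, 65.0, 57.0, 50.0, 0.0 m³/s.
ΣQ_DR = 237.0 m³/s.
With Δt = 3 h = 10800 s, V = ΣQ_DR · Δt = 237.0 × 10800 = 2.56 × 10^6 m³.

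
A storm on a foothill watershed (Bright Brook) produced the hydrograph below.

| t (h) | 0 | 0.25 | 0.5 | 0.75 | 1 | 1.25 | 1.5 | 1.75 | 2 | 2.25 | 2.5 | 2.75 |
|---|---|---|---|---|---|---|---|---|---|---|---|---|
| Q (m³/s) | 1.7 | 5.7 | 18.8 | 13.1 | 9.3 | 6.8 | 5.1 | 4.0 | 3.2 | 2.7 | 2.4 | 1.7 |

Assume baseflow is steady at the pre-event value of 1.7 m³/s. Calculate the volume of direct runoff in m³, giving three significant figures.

Direct-runoff ordinates (Q − Q_b): 0.0, 4.0, 17.1, 11.4, 7.6, 5.1, 3.4, 2.3, 1.5, 1.0, 0.7, 0.0 m³/s.
ΣQ_DR = 54.10 m³/s.
With Δt = 0.25 h = 900 s, V = ΣQ_DR · Δt = 54.10 × 900 = 48700 m³.

V ≈ 48700 m³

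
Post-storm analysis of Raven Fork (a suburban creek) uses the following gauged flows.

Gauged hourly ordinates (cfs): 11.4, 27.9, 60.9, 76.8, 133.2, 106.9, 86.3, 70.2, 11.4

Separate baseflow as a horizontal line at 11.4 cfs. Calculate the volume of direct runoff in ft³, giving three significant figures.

V ≈ 1.74 × 10^6 ft³

Direct-runoff ordinates (Q − Q_b): 0.0, 16.5, 49.5, 65.4, 121.8, 95.5, 74.9, 58.8, 0.0 cfs.
ΣQ_DR = 482.4 cfs.
With Δt = 1 h = 3600 s, V = ΣQ_DR · Δt = 482.4 × 3600 = 1.74 × 10^6 ft³.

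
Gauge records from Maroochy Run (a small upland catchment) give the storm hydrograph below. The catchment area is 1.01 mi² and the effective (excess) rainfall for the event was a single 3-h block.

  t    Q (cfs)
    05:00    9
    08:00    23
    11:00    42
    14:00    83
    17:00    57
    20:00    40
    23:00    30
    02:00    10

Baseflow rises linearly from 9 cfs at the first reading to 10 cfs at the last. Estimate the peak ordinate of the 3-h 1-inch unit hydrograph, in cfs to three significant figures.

U_p ≈ 73.3 cfs

Direct runoff: 0.00, 13.86, 32.71, 73.57, 47.43, 30.29, 20.14, 0.00 cfs; ΣQ_DR = 218.0 cfs, peak = 73.57 cfs.
Runoff depth d = ΣQ_DR·Δt / A = 218.0 × 10800 / (1.01 mi²) = 1.003 in.
The 1-inch UH is the DRH scaled by (1 in)/d, so U_p = 73.57 × 1/1.003 = 73.3 cfs.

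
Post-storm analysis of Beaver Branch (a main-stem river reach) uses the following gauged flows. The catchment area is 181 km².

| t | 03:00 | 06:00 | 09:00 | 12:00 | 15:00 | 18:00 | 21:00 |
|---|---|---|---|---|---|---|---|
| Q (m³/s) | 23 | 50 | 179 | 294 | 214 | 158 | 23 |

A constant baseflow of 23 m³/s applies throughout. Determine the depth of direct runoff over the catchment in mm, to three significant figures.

Direct runoff: 0.0, 27.0, 156.0, 271.0, 191.0, 135.0, 0.0 m³/s; ΣQ_DR = 780.0 m³/s.
V = ΣQ_DR · Δt = 780.0 × 10800 s = 8.424 × 10^6 m³.
Over A = 181 km², depth = V / A = 46.5 mm.

d ≈ 46.5 mm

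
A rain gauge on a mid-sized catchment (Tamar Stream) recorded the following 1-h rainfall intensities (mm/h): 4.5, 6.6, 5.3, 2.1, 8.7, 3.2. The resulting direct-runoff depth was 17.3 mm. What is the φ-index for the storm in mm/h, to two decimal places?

Only the 5 blocks with intensity above φ contribute runoff: 4.5, 6.6, 5.3, 8.7, 3.2 mm/h.
Σ(I−φ)·Δt = d  ⇒  (4.5+6.6+5.3+8.7+3.2 − 5φ)·1 = 17.3
φ = (28.30 − 17.3/1) / 5 = 2.20 mm/h.

φ ≈ 2.20 mm/h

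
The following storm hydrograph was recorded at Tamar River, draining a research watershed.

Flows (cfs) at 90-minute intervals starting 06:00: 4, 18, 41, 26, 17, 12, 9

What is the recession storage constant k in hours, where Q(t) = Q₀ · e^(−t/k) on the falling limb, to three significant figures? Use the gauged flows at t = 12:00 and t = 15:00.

On the falling limb, Q drops from 17 to 9 cfs between t = 12:00 and t = 15:00 (Δt = 3 h).
k = −Δt / ln(Q₂/Q₁) = −3 / ln(9/17) = 4.72 h.

k ≈ 4.72 h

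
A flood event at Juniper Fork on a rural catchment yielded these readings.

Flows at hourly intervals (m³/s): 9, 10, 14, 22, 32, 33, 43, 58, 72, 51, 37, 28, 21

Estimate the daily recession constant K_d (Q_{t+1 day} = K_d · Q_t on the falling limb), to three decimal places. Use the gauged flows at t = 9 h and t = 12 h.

K_d ≈ 0.001

Between t = 9 h and t = 12 h the flow falls from 51 to 21 m³/s over 3×1 h = 3 h.
Per-interval ratio K = (21/51)^(1/3) = 0.7440; K_d = K^(24/1) = 0.001.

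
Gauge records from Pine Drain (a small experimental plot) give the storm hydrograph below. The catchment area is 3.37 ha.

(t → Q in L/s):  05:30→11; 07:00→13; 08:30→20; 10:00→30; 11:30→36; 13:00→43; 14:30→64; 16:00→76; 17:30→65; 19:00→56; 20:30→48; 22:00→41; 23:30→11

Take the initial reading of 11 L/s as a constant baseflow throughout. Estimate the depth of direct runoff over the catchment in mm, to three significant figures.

Direct runoff: 0.0, 2.0, 9.0, 19.0, 25.0, 32.0, 53.0, 65.0, 54.0, 45.0, 37.0, 30.0, 0.0 L/s; ΣQ_DR = 371.0 L/s.
V = ΣQ_DR · Δt = 371.0 × 5400 s = 2.003 × 10^6 L.
Over A = 3.37 ha, depth = V / A = 59.4 mm.

d ≈ 59.4 mm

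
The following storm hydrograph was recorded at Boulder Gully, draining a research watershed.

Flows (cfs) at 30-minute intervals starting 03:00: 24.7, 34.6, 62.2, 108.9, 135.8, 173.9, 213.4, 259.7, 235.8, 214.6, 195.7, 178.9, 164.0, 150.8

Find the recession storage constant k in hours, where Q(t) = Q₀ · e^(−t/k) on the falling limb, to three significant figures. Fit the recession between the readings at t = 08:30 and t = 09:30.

k ≈ 5.85 h

On the falling limb, Q drops from 178.9 to 150.8 cfs between t = 08:30 and t = 09:30 (Δt = 1 h).
k = −Δt / ln(Q₂/Q₁) = −1 / ln(150.8/178.9) = 5.85 h.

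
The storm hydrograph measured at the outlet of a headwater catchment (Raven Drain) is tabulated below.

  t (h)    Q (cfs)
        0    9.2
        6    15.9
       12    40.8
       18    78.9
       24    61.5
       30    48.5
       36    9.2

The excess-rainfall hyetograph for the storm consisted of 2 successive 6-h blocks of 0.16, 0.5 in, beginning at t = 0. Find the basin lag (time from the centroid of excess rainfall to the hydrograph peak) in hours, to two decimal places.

t_L ≈ 10.45 h

Centroid of excess rainfall: t_c = Σ P_i·t̄_i / ΣP_i = 7.5455 h (block centres at 3, 9 h).
Hydrograph peak occurs at t = 18 h, so basin lag t_L = 18 − 7.5455 = 10.45 h.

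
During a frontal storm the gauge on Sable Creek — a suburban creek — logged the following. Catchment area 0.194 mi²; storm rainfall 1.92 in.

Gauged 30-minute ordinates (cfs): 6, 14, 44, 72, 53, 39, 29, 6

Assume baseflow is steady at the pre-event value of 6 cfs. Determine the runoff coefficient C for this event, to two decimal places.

C ≈ 0.45

ΣQ_DR = 215.0 cfs; V = ΣQ_DR·Δt = 3.870 × 10^5 ft³.
Runoff depth d = V / A = 0.8587 in.
C = d / P = 0.8587 / 1.92 = 0.45.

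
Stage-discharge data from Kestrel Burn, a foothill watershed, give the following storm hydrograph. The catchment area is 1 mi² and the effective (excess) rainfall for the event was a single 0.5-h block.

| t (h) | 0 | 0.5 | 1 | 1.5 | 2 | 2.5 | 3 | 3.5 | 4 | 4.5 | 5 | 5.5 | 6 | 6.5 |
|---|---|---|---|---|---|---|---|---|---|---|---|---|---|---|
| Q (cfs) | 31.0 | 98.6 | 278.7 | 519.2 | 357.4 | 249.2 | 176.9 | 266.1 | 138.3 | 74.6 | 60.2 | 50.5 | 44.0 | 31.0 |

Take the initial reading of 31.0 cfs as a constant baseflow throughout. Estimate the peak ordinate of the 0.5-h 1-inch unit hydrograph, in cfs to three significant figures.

Direct runoff: 0.0, 67.6, 247.7, 488.2, 326.4, 218.2, 145.9, 235.1, 107.3, 43.6, 29.2, 19.5, 13.0, 0.0 cfs; ΣQ_DR = 1942 cfs, peak = 488.2 cfs.
Runoff depth d = ΣQ_DR·Δt / A = 1942 × 1800 / (1 mi²) = 1.504 in.
The 1-inch UH is the DRH scaled by (1 in)/d, so U_p = 488.2 × 1/1.504 = 325 cfs.

U_p ≈ 325 cfs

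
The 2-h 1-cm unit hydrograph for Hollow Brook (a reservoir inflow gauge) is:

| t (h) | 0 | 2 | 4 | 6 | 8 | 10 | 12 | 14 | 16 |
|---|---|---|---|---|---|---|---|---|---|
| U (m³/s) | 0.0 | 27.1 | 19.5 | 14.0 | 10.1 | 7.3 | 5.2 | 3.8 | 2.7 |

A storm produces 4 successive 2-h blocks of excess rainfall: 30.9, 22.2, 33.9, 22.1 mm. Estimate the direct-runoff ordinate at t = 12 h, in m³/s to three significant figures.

By discrete convolution, Q_j = Σ (P_i / 10 mm) · U_{j−i}.
At t = 12 h (j=6): Q = (30.9/10)·5.2 + (22.2/10)·7.3 + (33.9/10)·10.1 + (22.1/10)·14.0 = 97.5 m³/s.

Q ≈ 97.5 m³/s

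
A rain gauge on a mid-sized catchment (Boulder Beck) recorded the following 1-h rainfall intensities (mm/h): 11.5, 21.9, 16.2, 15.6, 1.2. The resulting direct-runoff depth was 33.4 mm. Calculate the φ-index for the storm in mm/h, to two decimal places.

Only the 4 blocks with intensity above φ contribute runoff: 11.5, 21.9, 16.2, 15.6 mm/h.
Σ(I−φ)·Δt = d  ⇒  (11.5+21.9+16.2+15.6 − 4φ)·1 = 33.4
φ = (65.20 − 33.4/1) / 4 = 7.95 mm/h.

φ ≈ 7.95 mm/h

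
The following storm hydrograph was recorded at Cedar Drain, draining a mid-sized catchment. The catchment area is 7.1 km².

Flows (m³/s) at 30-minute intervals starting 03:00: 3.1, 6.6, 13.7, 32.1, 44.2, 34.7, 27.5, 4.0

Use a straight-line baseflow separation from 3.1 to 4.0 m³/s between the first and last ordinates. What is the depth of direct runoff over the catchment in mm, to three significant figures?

d ≈ 34.9 mm

Direct runoff: 0.00, 3.37, 10.34, 28.61, 40.59, 30.96, 23.63, 0.00 m³/s; ΣQ_DR = 137.5 m³/s.
V = ΣQ_DR · Δt = 137.5 × 1800 s = 2.475 × 10^5 m³.
Over A = 7.1 km², depth = V / A = 34.9 mm.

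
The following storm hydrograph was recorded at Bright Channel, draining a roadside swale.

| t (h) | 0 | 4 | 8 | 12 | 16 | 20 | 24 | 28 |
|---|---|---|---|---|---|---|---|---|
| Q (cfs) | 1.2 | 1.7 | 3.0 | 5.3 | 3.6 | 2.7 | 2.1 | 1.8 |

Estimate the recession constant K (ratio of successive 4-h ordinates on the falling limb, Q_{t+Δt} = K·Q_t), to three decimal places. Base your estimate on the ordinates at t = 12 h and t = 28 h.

Using the recession-limb readings at t = 12 h and t = 28 h: Q falls from 5.3 to 1.8 cfs over 4 intervals.
K = (Q₂/Q₁)^(1/4) = (1.8/5.3)^(1/4) = 0.763.

K ≈ 0.763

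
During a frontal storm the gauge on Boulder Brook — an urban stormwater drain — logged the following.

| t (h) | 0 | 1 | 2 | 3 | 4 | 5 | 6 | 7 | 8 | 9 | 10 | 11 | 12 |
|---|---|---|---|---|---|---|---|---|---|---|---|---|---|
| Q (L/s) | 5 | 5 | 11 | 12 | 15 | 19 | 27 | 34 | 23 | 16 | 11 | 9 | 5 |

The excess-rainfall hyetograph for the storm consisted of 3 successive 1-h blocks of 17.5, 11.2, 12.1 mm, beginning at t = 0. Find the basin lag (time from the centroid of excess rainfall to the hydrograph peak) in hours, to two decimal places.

Centroid of excess rainfall: t_c = Σ P_i·t̄_i / ΣP_i = 1.3676 h (block centres at 0.5, 1.5, 2.5 h).
Hydrograph peak occurs at t = 7 h, so basin lag t_L = 7 − 1.3676 = 5.63 h.

t_L ≈ 5.63 h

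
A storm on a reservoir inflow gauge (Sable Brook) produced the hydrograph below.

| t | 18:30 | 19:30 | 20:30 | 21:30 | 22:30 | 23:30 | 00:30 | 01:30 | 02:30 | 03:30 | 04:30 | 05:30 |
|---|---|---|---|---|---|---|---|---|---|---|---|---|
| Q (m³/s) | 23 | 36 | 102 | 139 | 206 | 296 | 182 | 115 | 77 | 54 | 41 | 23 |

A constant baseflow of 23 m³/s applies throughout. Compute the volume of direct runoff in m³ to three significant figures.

Direct-runoff ordinates (Q − Q_b): 0.0, 13.0, 79.0, 116.0, 183.0, 273.0, 159.0, 92.0, 54.0, 31.0, 18.0, 0.0 m³/s.
ΣQ_DR = 1018 m³/s.
With Δt = 1 h = 3600 s, V = ΣQ_DR · Δt = 1018 × 3600 = 3.66 × 10^6 m³.

V ≈ 3.66 × 10^6 m³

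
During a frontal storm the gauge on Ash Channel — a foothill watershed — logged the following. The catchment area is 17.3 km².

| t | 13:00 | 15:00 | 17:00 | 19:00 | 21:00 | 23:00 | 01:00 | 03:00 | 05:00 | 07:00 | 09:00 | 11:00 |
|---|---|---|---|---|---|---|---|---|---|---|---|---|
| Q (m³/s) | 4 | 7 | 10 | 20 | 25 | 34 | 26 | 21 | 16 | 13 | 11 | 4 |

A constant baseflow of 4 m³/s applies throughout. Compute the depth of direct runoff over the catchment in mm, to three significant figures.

d ≈ 59.5 mm

Direct runoff: 0.0, 3.0, 6.0, 16.0, 21.0, 30.0, 22.0, 17.0, 12.0, 9.0, 7.0, 0.0 m³/s; ΣQ_DR = 143.0 m³/s.
V = ΣQ_DR · Δt = 143.0 × 7200 s = 1.030 × 10^6 m³.
Over A = 17.3 km², depth = V / A = 59.5 mm.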